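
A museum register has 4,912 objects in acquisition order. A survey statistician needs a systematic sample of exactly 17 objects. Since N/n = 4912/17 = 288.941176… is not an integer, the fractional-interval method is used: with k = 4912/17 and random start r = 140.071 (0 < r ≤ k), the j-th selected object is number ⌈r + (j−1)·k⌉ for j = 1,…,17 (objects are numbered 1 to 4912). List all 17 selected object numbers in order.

j=1: r + 0k = 140.071 → ⌈·⌉ = 141
j=2: r + 1k = 429.012176… → ⌈·⌉ = 430
j=3: r + 2k = 717.953352… → ⌈·⌉ = 718
j=4: r + 3k = 1006.894529… → ⌈·⌉ = 1007
j=5: r + 4k = 1295.835705… → ⌈·⌉ = 1296
j=6: r + 5k = 1584.776882… → ⌈·⌉ = 1585
j=7: r + 6k = 1873.718058… → ⌈·⌉ = 1874
j=8: r + 7k = 2162.659235… → ⌈·⌉ = 2163
j=9: r + 8k = 2451.600411… → ⌈·⌉ = 2452
j=10: r + 9k = 2740.541588… → ⌈·⌉ = 2741
j=11: r + 10k = 3029.482764… → ⌈·⌉ = 3030
j=12: r + 11k = 3318.423941… → ⌈·⌉ = 3319
j=13: r + 12k = 3607.365117… → ⌈·⌉ = 3608
j=14: r + 13k = 3896.306294… → ⌈·⌉ = 3897
j=15: r + 14k = 4185.247470… → ⌈·⌉ = 4186
j=16: r + 15k = 4474.188647… → ⌈·⌉ = 4475
j=17: r + 16k = 4763.129823… → ⌈·⌉ = 4764

141, 430, 718, 1007, 1296, 1585, 1874, 2163, 2452, 2741, 3030, 3319, 3608, 3897, 4186, 4475, 4764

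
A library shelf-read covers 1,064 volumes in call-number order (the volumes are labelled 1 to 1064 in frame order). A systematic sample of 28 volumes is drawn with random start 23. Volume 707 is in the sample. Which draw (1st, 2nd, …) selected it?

19

k = 1064/28 = 38
position = (707 − 23)/38 + 1 = 684/38 + 1 = 18 + 1 = 19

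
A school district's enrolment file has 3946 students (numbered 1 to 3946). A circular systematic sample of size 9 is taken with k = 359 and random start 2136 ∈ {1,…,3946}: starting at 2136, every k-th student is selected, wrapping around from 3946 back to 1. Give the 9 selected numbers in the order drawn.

Selection 1: 2136
Selection 2: 2136 + 359 = 2495
Selection 3: 2495 + 359 = 2854
Selection 4: 2854 + 359 = 3213
Selection 5: 3213 + 359 = 3572
Selection 6: 3572 + 359 = 3931
Selection 7: 3931 + 359 = 4290 → 4290 − 3946 = 344
Selection 8: 344 + 359 = 703
Selection 9: 703 + 359 = 1062

2136, 2495, 2854, 3213, 3572, 3931, 344, 703, 1062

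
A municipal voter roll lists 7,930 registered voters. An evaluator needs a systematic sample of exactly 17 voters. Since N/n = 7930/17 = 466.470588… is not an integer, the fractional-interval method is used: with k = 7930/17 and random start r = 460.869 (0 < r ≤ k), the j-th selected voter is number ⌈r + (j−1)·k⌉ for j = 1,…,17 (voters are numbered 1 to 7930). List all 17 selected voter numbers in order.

j=1: r + 0k = 460.869 → ⌈·⌉ = 461
j=2: r + 1k = 927.339588… → ⌈·⌉ = 928
j=3: r + 2k = 1393.810176… → ⌈·⌉ = 1394
j=4: r + 3k = 1860.280764… → ⌈·⌉ = 1861
j=5: r + 4k = 2326.751352… → ⌈·⌉ = 2327
j=6: r + 5k = 2793.221941… → ⌈·⌉ = 2794
j=7: r + 6k = 3259.692529… → ⌈·⌉ = 3260
j=8: r + 7k = 3726.163117… → ⌈·⌉ = 3727
j=9: r + 8k = 4192.633705… → ⌈·⌉ = 4193
j=10: r + 9k = 4659.104294… → ⌈·⌉ = 4660
j=11: r + 10k = 5125.574882… → ⌈·⌉ = 5126
j=12: r + 11k = 5592.045470… → ⌈·⌉ = 5593
j=13: r + 12k = 6058.516058… → ⌈·⌉ = 6059
j=14: r + 13k = 6524.986647… → ⌈·⌉ = 6525
j=15: r + 14k = 6991.457235… → ⌈·⌉ = 6992
j=16: r + 15k = 7457.927823… → ⌈·⌉ = 7458
j=17: r + 16k = 7924.398411… → ⌈·⌉ = 7925

461, 928, 1394, 1861, 2327, 2794, 3260, 3727, 4193, 4660, 5126, 5593, 6059, 6525, 6992, 7458, 7925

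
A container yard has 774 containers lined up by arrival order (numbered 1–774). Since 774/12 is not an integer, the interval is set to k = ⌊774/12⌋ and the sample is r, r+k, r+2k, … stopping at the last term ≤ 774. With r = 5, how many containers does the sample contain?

13

k = ⌊774/12⌋ = 64
Achieved size = ⌊(774 − 5)/64⌋ + 1 = ⌊769/64⌋ + 1 = 12 + 1 = 13
(last selection: 5 + 12×64 = 773 ≤ 774; next would be 837 > 774)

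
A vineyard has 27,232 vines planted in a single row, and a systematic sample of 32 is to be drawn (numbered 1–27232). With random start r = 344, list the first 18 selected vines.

344, 1195, 2046, 2897, 3748, 4599, 5450, 6301, 7152, 8003, 8854, 9705, 10556, 11407, 12258, 13109, 13960, 14811

k = N/n = 27232/32 = 851
vine 1: 344
vine 2: 344 + 851 = 1195
vine 3: 1195 + 851 = 2046
vine 4: 2046 + 851 = 2897
vine 5: 2897 + 851 = 3748
vine 6: 3748 + 851 = 4599
vine 7: 4599 + 851 = 5450
vine 8: 5450 + 851 = 6301
vine 9: 6301 + 851 = 7152
vine 10: 7152 + 851 = 8003
vine 11: 8003 + 851 = 8854
vine 12: 8854 + 851 = 9705
vine 13: 9705 + 851 = 10556
vine 14: 10556 + 851 = 11407
vine 15: 11407 + 851 = 12258
vine 16: 12258 + 851 = 13109
vine 17: 13109 + 851 = 13960
vine 18: 13960 + 851 = 14811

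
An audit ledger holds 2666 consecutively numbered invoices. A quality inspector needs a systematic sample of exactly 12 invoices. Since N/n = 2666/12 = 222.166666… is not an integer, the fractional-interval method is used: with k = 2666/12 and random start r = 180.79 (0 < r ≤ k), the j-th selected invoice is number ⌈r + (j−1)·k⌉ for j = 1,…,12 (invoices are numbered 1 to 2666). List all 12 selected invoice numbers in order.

j=1: r + 0k = 180.79 → ⌈·⌉ = 181
j=2: r + 1k = 402.956666… → ⌈·⌉ = 403
j=3: r + 2k = 625.123333… → ⌈·⌉ = 626
j=4: r + 3k = 847.29 → ⌈·⌉ = 848
j=5: r + 4k = 1069.456666… → ⌈·⌉ = 1070
j=6: r + 5k = 1291.623333… → ⌈·⌉ = 1292
j=7: r + 6k = 1513.79 → ⌈·⌉ = 1514
j=8: r + 7k = 1735.956666… → ⌈·⌉ = 1736
j=9: r + 8k = 1958.123333… → ⌈·⌉ = 1959
j=10: r + 9k = 2180.29 → ⌈·⌉ = 2181
j=11: r + 10k = 2402.456666… → ⌈·⌉ = 2403
j=12: r + 11k = 2624.623333… → ⌈·⌉ = 2625

181, 403, 626, 848, 1070, 1292, 1514, 1736, 1959, 2181, 2403, 2625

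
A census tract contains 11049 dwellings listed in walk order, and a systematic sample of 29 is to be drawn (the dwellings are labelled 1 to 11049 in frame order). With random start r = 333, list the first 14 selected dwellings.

k = N/n = 11049/29 = 381
dwelling 1: 333
dwelling 2: 333 + 381 = 714
dwelling 3: 714 + 381 = 1095
dwelling 4: 1095 + 381 = 1476
dwelling 5: 1476 + 381 = 1857
dwelling 6: 1857 + 381 = 2238
dwelling 7: 2238 + 381 = 2619
dwelling 8: 2619 + 381 = 3000
dwelling 9: 3000 + 381 = 3381
dwelling 10: 3381 + 381 = 3762
dwelling 11: 3762 + 381 = 4143
dwelling 12: 4143 + 381 = 4524
dwelling 13: 4524 + 381 = 4905
dwelling 14: 4905 + 381 = 5286

333, 714, 1095, 1476, 1857, 2238, 2619, 3000, 3381, 3762, 4143, 4524, 4905, 5286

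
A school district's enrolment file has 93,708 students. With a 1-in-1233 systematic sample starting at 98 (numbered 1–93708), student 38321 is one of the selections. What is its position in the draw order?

k = 1233
position = (38321 − 98)/1233 + 1 = 38223/1233 + 1 = 31 + 1 = 32

32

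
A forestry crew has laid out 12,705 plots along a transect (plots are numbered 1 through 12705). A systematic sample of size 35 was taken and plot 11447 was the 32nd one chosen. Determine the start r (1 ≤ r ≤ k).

k = 12705/35 = 363
r = 11447 − (32−1)×363 = 11447 − 11253 = 194

194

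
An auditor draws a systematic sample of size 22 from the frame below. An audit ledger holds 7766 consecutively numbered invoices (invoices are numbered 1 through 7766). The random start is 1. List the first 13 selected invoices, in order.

k = N/n = 7766/22 = 353
invoice 1: 1
invoice 2: 1 + 353 = 354
invoice 3: 354 + 353 = 707
invoice 4: 707 + 353 = 1060
invoice 5: 1060 + 353 = 1413
invoice 6: 1413 + 353 = 1766
invoice 7: 1766 + 353 = 2119
invoice 8: 2119 + 353 = 2472
invoice 9: 2472 + 353 = 2825
invoice 10: 2825 + 353 = 3178
invoice 11: 3178 + 353 = 3531
invoice 12: 3531 + 353 = 3884
invoice 13: 3884 + 353 = 4237

1, 354, 707, 1060, 1413, 1766, 2119, 2472, 2825, 3178, 3531, 3884, 4237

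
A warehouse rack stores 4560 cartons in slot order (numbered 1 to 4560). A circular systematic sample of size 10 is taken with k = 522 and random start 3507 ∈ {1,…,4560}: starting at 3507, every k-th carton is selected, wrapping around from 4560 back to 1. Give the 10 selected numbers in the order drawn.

3507, 4029, 4551, 513, 1035, 1557, 2079, 2601, 3123, 3645

Selection 1: 3507
Selection 2: 3507 + 522 = 4029
Selection 3: 4029 + 522 = 4551
Selection 4: 4551 + 522 = 5073 → 5073 − 4560 = 513
Selection 5: 513 + 522 = 1035
Selection 6: 1035 + 522 = 1557
Selection 7: 1557 + 522 = 2079
Selection 8: 2079 + 522 = 2601
Selection 9: 2601 + 522 = 3123
Selection 10: 3123 + 522 = 3645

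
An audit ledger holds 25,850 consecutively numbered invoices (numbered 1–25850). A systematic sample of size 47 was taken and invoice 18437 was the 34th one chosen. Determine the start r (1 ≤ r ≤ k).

287

k = 25850/47 = 550
r = 18437 − (34−1)×550 = 18437 − 18150 = 287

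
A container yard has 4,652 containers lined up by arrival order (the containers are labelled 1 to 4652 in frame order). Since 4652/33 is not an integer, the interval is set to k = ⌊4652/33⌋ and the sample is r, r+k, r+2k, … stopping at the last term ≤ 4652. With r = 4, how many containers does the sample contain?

34

k = ⌊4652/33⌋ = 140
Achieved size = ⌊(4652 − 4)/140⌋ + 1 = ⌊4648/140⌋ + 1 = 33 + 1 = 34
(last selection: 4 + 33×140 = 4624 ≤ 4652; next would be 4764 > 4652)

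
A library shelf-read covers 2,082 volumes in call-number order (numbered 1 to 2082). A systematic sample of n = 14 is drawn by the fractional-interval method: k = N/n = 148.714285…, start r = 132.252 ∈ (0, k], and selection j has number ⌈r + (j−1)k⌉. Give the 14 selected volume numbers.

j=1: r + 0k = 132.252 → ⌈·⌉ = 133
j=2: r + 1k = 280.966285… → ⌈·⌉ = 281
j=3: r + 2k = 429.680571… → ⌈·⌉ = 430
j=4: r + 3k = 578.394857… → ⌈·⌉ = 579
j=5: r + 4k = 727.109142… → ⌈·⌉ = 728
j=6: r + 5k = 875.823428… → ⌈·⌉ = 876
j=7: r + 6k = 1024.537714… → ⌈·⌉ = 1025
j=8: r + 7k = 1173.252 → ⌈·⌉ = 1174
j=9: r + 8k = 1321.966285… → ⌈·⌉ = 1322
j=10: r + 9k = 1470.680571… → ⌈·⌉ = 1471
j=11: r + 10k = 1619.394857… → ⌈·⌉ = 1620
j=12: r + 11k = 1768.109142… → ⌈·⌉ = 1769
j=13: r + 12k = 1916.823428… → ⌈·⌉ = 1917
j=14: r + 13k = 2065.537714… → ⌈·⌉ = 2066

133, 281, 430, 579, 728, 876, 1025, 1174, 1322, 1471, 1620, 1769, 1917, 2066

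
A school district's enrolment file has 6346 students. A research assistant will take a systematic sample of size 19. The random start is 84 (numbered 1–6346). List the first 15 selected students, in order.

k = N/n = 6346/19 = 334
student 1: 84
student 2: 84 + 334 = 418
student 3: 418 + 334 = 752
student 4: 752 + 334 = 1086
student 5: 1086 + 334 = 1420
student 6: 1420 + 334 = 1754
student 7: 1754 + 334 = 2088
student 8: 2088 + 334 = 2422
student 9: 2422 + 334 = 2756
student 10: 2756 + 334 = 3090
student 11: 3090 + 334 = 3424
student 12: 3424 + 334 = 3758
student 13: 3758 + 334 = 4092
student 14: 4092 + 334 = 4426
student 15: 4426 + 334 = 4760

84, 418, 752, 1086, 1420, 1754, 2088, 2422, 2756, 3090, 3424, 3758, 4092, 4426, 4760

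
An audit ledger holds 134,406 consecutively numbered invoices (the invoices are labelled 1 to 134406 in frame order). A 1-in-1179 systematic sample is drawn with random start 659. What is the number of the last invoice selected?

k = 1179
114th selection = r + (114−1)·k = 659 + 113×1179 = 659 + 133227 = 133886

133886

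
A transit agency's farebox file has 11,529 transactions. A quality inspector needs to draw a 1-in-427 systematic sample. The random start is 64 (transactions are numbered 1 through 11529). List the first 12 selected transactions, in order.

transaction 1: 64
transaction 2: 64 + 427 = 491
transaction 3: 491 + 427 = 918
transaction 4: 918 + 427 = 1345
transaction 5: 1345 + 427 = 1772
transaction 6: 1772 + 427 = 2199
transaction 7: 2199 + 427 = 2626
transaction 8: 2626 + 427 = 3053
transaction 9: 3053 + 427 = 3480
transaction 10: 3480 + 427 = 3907
transaction 11: 3907 + 427 = 4334
transaction 12: 4334 + 427 = 4761

64, 491, 918, 1345, 1772, 2199, 2626, 3053, 3480, 3907, 4334, 4761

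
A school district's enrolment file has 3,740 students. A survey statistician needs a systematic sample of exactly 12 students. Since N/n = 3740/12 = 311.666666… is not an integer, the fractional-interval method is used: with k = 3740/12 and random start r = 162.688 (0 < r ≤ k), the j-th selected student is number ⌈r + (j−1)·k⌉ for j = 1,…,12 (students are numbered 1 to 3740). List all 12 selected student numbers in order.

j=1: r + 0k = 162.688 → ⌈·⌉ = 163
j=2: r + 1k = 474.354666… → ⌈·⌉ = 475
j=3: r + 2k = 786.021333… → ⌈·⌉ = 787
j=4: r + 3k = 1097.688 → ⌈·⌉ = 1098
j=5: r + 4k = 1409.354666… → ⌈·⌉ = 1410
j=6: r + 5k = 1721.021333… → ⌈·⌉ = 1722
j=7: r + 6k = 2032.688 → ⌈·⌉ = 2033
j=8: r + 7k = 2344.354666… → ⌈·⌉ = 2345
j=9: r + 8k = 2656.021333… → ⌈·⌉ = 2657
j=10: r + 9k = 2967.688 → ⌈·⌉ = 2968
j=11: r + 10k = 3279.354666… → ⌈·⌉ = 3280
j=12: r + 11k = 3591.021333… → ⌈·⌉ = 3592

163, 475, 787, 1098, 1410, 1722, 2033, 2345, 2657, 2968, 3280, 3592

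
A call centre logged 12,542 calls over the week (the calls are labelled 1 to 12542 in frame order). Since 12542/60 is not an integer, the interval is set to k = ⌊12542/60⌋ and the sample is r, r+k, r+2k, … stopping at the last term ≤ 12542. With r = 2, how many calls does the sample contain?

61

k = ⌊12542/60⌋ = 209
Achieved size = ⌊(12542 − 2)/209⌋ + 1 = ⌊12540/209⌋ + 1 = 60 + 1 = 61
(last selection: 2 + 60×209 = 12542 ≤ 12542; next would be 12751 > 12542)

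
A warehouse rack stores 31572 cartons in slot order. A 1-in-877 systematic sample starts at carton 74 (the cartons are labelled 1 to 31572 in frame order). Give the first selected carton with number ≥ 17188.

k = 877
Steps past start: ⌈(17188 − 74)/877⌉ = ⌈17114/877⌉ = 20
Selected carton: 74 + 20×877 = 17614

17614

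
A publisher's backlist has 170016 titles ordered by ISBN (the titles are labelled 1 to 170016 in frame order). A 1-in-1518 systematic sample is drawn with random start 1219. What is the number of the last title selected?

k = 1518
112th selection = r + (112−1)·k = 1219 + 111×1518 = 1219 + 168498 = 169717

169717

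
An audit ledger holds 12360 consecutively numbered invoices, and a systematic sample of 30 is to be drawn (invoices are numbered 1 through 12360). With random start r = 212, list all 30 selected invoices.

212, 624, 1036, 1448, 1860, 2272, 2684, 3096, 3508, 3920, 4332, 4744, 5156, 5568, 5980, 6392, 6804, 7216, 7628, 8040, 8452, 8864, 9276, 9688, 10100, 10512, 10924, 11336, 11748, 12160

k = N/n = 12360/30 = 412
invoice 1: 212
invoice 2: 212 + 412 = 624
invoice 3: 624 + 412 = 1036
invoice 4: 1036 + 412 = 1448
invoice 5: 1448 + 412 = 1860
invoice 6: 1860 + 412 = 2272
invoice 7: 2272 + 412 = 2684
invoice 8: 2684 + 412 = 3096
invoice 9: 3096 + 412 = 3508
invoice 10: 3508 + 412 = 3920
invoice 11: 3920 + 412 = 4332
invoice 12: 4332 + 412 = 4744
invoice 13: 4744 + 412 = 5156
invoice 14: 5156 + 412 = 5568
invoice 15: 5568 + 412 = 5980
invoice 16: 5980 + 412 = 6392
invoice 17: 6392 + 412 = 6804
invoice 18: 6804 + 412 = 7216
invoice 19: 7216 + 412 = 7628
invoice 20: 7628 + 412 = 8040
invoice 21: 8040 + 412 = 8452
invoice 22: 8452 + 412 = 8864
invoice 23: 8864 + 412 = 9276
invoice 24: 9276 + 412 = 9688
invoice 25: 9688 + 412 = 10100
invoice 26: 10100 + 412 = 10512
invoice 27: 10512 + 412 = 10924
invoice 28: 10924 + 412 = 11336
invoice 29: 11336 + 412 = 11748
invoice 30: 11748 + 412 = 12160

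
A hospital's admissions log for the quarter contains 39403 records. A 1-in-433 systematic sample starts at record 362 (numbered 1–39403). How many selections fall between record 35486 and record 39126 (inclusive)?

8

k = 433
First selection ≥ 35486: 362 + ⌈(35486−362)/433⌉·433 = 362 + 82×433 = 35868
Last selection ≤ 39126: 362 + ⌊(39126−362)/433⌋·433 = 362 + 89×433 = 38899
Count = 89 − 82 + 1 = 8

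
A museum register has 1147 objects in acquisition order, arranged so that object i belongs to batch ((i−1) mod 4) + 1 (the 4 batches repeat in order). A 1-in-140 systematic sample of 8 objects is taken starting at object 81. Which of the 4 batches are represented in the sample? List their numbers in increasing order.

1

Consecutive selections differ by k = 140, so their batch numbers differ by 140 mod 4 = 0.
gcd(140, 4) = 4, so the sample visits 4/4 = 1 distinct residues mod 4.
Start 81 is batch 1; the batches hit are 1.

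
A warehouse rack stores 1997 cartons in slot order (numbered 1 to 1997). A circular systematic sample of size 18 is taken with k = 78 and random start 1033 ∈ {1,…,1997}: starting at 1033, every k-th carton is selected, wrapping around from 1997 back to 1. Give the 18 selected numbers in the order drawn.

1033, 1111, 1189, 1267, 1345, 1423, 1501, 1579, 1657, 1735, 1813, 1891, 1969, 50, 128, 206, 284, 362

Selection 1: 1033
Selection 2: 1033 + 78 = 1111
Selection 3: 1111 + 78 = 1189
Selection 4: 1189 + 78 = 1267
Selection 5: 1267 + 78 = 1345
Selection 6: 1345 + 78 = 1423
Selection 7: 1423 + 78 = 1501
Selection 8: 1501 + 78 = 1579
Selection 9: 1579 + 78 = 1657
Selection 10: 1657 + 78 = 1735
Selection 11: 1735 + 78 = 1813
Selection 12: 1813 + 78 = 1891
Selection 13: 1891 + 78 = 1969
Selection 14: 1969 + 78 = 2047 → 2047 − 1997 = 50
Selection 15: 50 + 78 = 128
Selection 16: 128 + 78 = 206
Selection 17: 206 + 78 = 284
Selection 18: 284 + 78 = 362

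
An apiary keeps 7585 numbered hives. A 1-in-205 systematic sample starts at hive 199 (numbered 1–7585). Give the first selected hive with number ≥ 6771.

6964

k = 205
Steps past start: ⌈(6771 − 199)/205⌉ = ⌈6572/205⌉ = 33
Selected hive: 199 + 33×205 = 6964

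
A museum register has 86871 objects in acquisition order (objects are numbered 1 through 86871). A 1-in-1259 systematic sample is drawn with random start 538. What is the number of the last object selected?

86150

k = 1259
69th selection = r + (69−1)·k = 538 + 68×1259 = 538 + 85612 = 86150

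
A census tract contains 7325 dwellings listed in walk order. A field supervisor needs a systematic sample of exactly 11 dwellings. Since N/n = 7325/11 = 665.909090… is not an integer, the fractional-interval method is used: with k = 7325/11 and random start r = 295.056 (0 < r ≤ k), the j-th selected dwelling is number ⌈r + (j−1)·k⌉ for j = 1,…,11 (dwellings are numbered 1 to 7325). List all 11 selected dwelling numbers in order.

j=1: r + 0k = 295.056 → ⌈·⌉ = 296
j=2: r + 1k = 960.965090… → ⌈·⌉ = 961
j=3: r + 2k = 1626.874181… → ⌈·⌉ = 1627
j=4: r + 3k = 2292.783272… → ⌈·⌉ = 2293
j=5: r + 4k = 2958.692363… → ⌈·⌉ = 2959
j=6: r + 5k = 3624.601454… → ⌈·⌉ = 3625
j=7: r + 6k = 4290.510545… → ⌈·⌉ = 4291
j=8: r + 7k = 4956.419636… → ⌈·⌉ = 4957
j=9: r + 8k = 5622.328727… → ⌈·⌉ = 5623
j=10: r + 9k = 6288.237818… → ⌈·⌉ = 6289
j=11: r + 10k = 6954.146909… → ⌈·⌉ = 6955

296, 961, 1627, 2293, 2959, 3625, 4291, 4957, 5623, 6289, 6955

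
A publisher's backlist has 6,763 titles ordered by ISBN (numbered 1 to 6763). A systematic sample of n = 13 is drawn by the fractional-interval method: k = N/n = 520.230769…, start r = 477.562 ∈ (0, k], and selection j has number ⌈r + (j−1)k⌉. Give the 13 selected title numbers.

j=1: r + 0k = 477.562 → ⌈·⌉ = 478
j=2: r + 1k = 997.792769… → ⌈·⌉ = 998
j=3: r + 2k = 1518.023538… → ⌈·⌉ = 1519
j=4: r + 3k = 2038.254307… → ⌈·⌉ = 2039
j=5: r + 4k = 2558.485076… → ⌈·⌉ = 2559
j=6: r + 5k = 3078.715846… → ⌈·⌉ = 3079
j=7: r + 6k = 3598.946615… → ⌈·⌉ = 3599
j=8: r + 7k = 4119.177384… → ⌈·⌉ = 4120
j=9: r + 8k = 4639.408153… → ⌈·⌉ = 4640
j=10: r + 9k = 5159.638923… → ⌈·⌉ = 5160
j=11: r + 10k = 5679.869692… → ⌈·⌉ = 5680
j=12: r + 11k = 6200.100461… → ⌈·⌉ = 6201
j=13: r + 12k = 6720.331230… → ⌈·⌉ = 6721

478, 998, 1519, 2039, 2559, 3079, 3599, 4120, 4640, 5160, 5680, 6201, 6721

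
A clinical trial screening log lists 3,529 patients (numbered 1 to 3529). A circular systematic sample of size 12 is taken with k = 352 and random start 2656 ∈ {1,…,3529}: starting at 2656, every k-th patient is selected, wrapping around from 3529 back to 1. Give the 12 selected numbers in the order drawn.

2656, 3008, 3360, 183, 535, 887, 1239, 1591, 1943, 2295, 2647, 2999

Selection 1: 2656
Selection 2: 2656 + 352 = 3008
Selection 3: 3008 + 352 = 3360
Selection 4: 3360 + 352 = 3712 → 3712 − 3529 = 183
Selection 5: 183 + 352 = 535
Selection 6: 535 + 352 = 887
Selection 7: 887 + 352 = 1239
Selection 8: 1239 + 352 = 1591
Selection 9: 1591 + 352 = 1943
Selection 10: 1943 + 352 = 2295
Selection 11: 2295 + 352 = 2647
Selection 12: 2647 + 352 = 2999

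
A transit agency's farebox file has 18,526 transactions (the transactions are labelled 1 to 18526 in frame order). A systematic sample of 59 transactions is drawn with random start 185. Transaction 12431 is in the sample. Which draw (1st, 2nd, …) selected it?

40

k = 18526/59 = 314
position = (12431 − 185)/314 + 1 = 12246/314 + 1 = 39 + 1 = 40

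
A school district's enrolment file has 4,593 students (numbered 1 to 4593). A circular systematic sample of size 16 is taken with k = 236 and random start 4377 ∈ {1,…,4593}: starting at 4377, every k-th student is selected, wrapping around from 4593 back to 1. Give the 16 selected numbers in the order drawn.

4377, 20, 256, 492, 728, 964, 1200, 1436, 1672, 1908, 2144, 2380, 2616, 2852, 3088, 3324

Selection 1: 4377
Selection 2: 4377 + 236 = 4613 → 4613 − 4593 = 20
Selection 3: 20 + 236 = 256
Selection 4: 256 + 236 = 492
Selection 5: 492 + 236 = 728
Selection 6: 728 + 236 = 964
Selection 7: 964 + 236 = 1200
Selection 8: 1200 + 236 = 1436
Selection 9: 1436 + 236 = 1672
Selection 10: 1672 + 236 = 1908
Selection 11: 1908 + 236 = 2144
Selection 12: 2144 + 236 = 2380
Selection 13: 2380 + 236 = 2616
Selection 14: 2616 + 236 = 2852
Selection 15: 2852 + 236 = 3088
Selection 16: 3088 + 236 = 3324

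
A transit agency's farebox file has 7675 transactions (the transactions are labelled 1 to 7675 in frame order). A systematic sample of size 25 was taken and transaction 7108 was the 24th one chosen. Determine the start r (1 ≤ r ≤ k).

47

k = 7675/25 = 307
r = 7108 − (24−1)×307 = 7108 − 7061 = 47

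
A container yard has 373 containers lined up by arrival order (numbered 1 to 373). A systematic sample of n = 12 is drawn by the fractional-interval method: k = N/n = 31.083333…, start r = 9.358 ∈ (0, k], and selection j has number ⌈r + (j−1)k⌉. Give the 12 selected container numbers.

10, 41, 72, 103, 134, 165, 196, 227, 259, 290, 321, 352

j=1: r + 0k = 9.358 → ⌈·⌉ = 10
j=2: r + 1k = 40.441333… → ⌈·⌉ = 41
j=3: r + 2k = 71.524666… → ⌈·⌉ = 72
j=4: r + 3k = 102.608 → ⌈·⌉ = 103
j=5: r + 4k = 133.691333… → ⌈·⌉ = 134
j=6: r + 5k = 164.774666… → ⌈·⌉ = 165
j=7: r + 6k = 195.858 → ⌈·⌉ = 196
j=8: r + 7k = 226.941333… → ⌈·⌉ = 227
j=9: r + 8k = 258.024666… → ⌈·⌉ = 259
j=10: r + 9k = 289.108 → ⌈·⌉ = 290
j=11: r + 10k = 320.191333… → ⌈·⌉ = 321
j=12: r + 11k = 351.274666… → ⌈·⌉ = 352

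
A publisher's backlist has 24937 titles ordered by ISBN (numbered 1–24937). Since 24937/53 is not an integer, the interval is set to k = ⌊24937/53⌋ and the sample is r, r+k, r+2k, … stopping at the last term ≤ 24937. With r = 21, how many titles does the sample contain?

54

k = ⌊24937/53⌋ = 470
Achieved size = ⌊(24937 − 21)/470⌋ + 1 = ⌊24916/470⌋ + 1 = 53 + 1 = 54
(last selection: 21 + 53×470 = 24931 ≤ 24937; next would be 25401 > 24937)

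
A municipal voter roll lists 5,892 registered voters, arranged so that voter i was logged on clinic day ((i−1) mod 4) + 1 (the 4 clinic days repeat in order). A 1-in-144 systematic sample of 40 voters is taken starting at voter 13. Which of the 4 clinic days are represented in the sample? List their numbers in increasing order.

Consecutive selections differ by k = 144, so their clinic day numbers differ by 144 mod 4 = 0.
gcd(144, 4) = 4, so the sample visits 4/4 = 1 distinct residues mod 4.
Start 13 is clinic day 1; the clinic days hit are 1.

1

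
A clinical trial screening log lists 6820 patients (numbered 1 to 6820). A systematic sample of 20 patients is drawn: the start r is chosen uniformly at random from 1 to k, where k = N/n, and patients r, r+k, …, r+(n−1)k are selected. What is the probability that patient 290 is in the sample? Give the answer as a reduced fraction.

1/341

k = 6820/20 = 341.
Patient 290 is selected iff r ≡ 290 (mod 341); exactly one such r in {1,…,341}.
Inclusion probability = 1/341.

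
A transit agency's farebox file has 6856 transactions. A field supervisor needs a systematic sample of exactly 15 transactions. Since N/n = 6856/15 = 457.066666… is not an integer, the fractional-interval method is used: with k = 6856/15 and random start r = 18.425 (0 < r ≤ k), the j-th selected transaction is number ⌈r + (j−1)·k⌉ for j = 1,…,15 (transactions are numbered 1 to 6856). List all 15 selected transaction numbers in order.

j=1: r + 0k = 18.425 → ⌈·⌉ = 19
j=2: r + 1k = 475.491666… → ⌈·⌉ = 476
j=3: r + 2k = 932.558333… → ⌈·⌉ = 933
j=4: r + 3k = 1389.625 → ⌈·⌉ = 1390
j=5: r + 4k = 1846.691666… → ⌈·⌉ = 1847
j=6: r + 5k = 2303.758333… → ⌈·⌉ = 2304
j=7: r + 6k = 2760.825 → ⌈·⌉ = 2761
j=8: r + 7k = 3217.891666… → ⌈·⌉ = 3218
j=9: r + 8k = 3674.958333… → ⌈·⌉ = 3675
j=10: r + 9k = 4132.025 → ⌈·⌉ = 4133
j=11: r + 10k = 4589.091666… → ⌈·⌉ = 4590
j=12: r + 11k = 5046.158333… → ⌈·⌉ = 5047
j=13: r + 12k = 5503.225 → ⌈·⌉ = 5504
j=14: r + 13k = 5960.291666… → ⌈·⌉ = 5961
j=15: r + 14k = 6417.358333… → ⌈·⌉ = 6418

19, 476, 933, 1390, 1847, 2304, 2761, 3218, 3675, 4133, 4590, 5047, 5504, 5961, 6418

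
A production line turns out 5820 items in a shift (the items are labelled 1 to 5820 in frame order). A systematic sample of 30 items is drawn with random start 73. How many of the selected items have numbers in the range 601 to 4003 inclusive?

k = 5820/30 = 194
First selection ≥ 601: 73 + ⌈(601−73)/194⌉·194 = 73 + 3×194 = 655
Last selection ≤ 4003: 73 + ⌊(4003−73)/194⌋·194 = 73 + 20×194 = 3953
Count = 20 − 3 + 1 = 18

18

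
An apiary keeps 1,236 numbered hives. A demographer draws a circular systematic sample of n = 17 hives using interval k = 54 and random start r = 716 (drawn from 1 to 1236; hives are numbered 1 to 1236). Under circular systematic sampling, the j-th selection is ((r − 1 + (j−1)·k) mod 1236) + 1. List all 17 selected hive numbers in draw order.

Selection 1: 716
Selection 2: 716 + 54 = 770
Selection 3: 770 + 54 = 824
Selection 4: 824 + 54 = 878
Selection 5: 878 + 54 = 932
Selection 6: 932 + 54 = 986
Selection 7: 986 + 54 = 1040
Selection 8: 1040 + 54 = 1094
Selection 9: 1094 + 54 = 1148
Selection 10: 1148 + 54 = 1202
Selection 11: 1202 + 54 = 1256 → 1256 − 1236 = 20
Selection 12: 20 + 54 = 74
Selection 13: 74 + 54 = 128
Selection 14: 128 + 54 = 182
Selection 15: 182 + 54 = 236
Selection 16: 236 + 54 = 290
Selection 17: 290 + 54 = 344

716, 770, 824, 878, 932, 986, 1040, 1094, 1148, 1202, 20, 74, 128, 182, 236, 290, 344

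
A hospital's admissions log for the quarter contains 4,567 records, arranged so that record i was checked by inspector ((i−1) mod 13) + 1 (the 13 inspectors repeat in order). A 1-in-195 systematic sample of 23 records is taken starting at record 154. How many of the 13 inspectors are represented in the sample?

1

Consecutive selections differ by k = 195, so their inspector numbers differ by 195 mod 13 = 0.
gcd(195, 13) = 13, so the sample visits 13/13 = 1 distinct residues mod 13.
Start 154 is inspector 11; the inspectors hit are 11.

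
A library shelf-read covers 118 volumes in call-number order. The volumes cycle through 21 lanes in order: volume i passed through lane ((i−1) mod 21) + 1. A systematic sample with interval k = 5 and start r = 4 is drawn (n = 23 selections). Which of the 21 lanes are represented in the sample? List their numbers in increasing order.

Consecutive selections differ by k = 5, so their lane numbers differ by 5 mod 21 = 5.
gcd(5, 21) = 1, so the sample visits 21/1 = 21 distinct residues mod 21.
Start 4 is lane 4; the lanes hit are 1, 2, 3, 4, 5, 6, 7, 8, 9, 10, 11, 12, 13, 14, 15, 16, 17, 18, 19, 20, 21.

1, 2, 3, 4, 5, 6, 7, 8, 9, 10, 11, 12, 13, 14, 15, 16, 17, 18, 19, 20, 21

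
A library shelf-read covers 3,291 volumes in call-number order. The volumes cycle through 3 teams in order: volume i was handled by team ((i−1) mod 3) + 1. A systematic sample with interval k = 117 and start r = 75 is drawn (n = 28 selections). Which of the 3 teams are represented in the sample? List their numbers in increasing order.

3

Consecutive selections differ by k = 117, so their team numbers differ by 117 mod 3 = 0.
gcd(117, 3) = 3, so the sample visits 3/3 = 1 distinct residues mod 3.
Start 75 is team 3; the teams hit are 3.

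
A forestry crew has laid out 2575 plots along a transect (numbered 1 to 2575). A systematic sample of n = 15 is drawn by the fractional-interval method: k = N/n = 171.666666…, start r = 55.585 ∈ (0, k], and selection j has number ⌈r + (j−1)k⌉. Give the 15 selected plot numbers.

j=1: r + 0k = 55.585 → ⌈·⌉ = 56
j=2: r + 1k = 227.251666… → ⌈·⌉ = 228
j=3: r + 2k = 398.918333… → ⌈·⌉ = 399
j=4: r + 3k = 570.585 → ⌈·⌉ = 571
j=5: r + 4k = 742.251666… → ⌈·⌉ = 743
j=6: r + 5k = 913.918333… → ⌈·⌉ = 914
j=7: r + 6k = 1085.585 → ⌈·⌉ = 1086
j=8: r + 7k = 1257.251666… → ⌈·⌉ = 1258
j=9: r + 8k = 1428.918333… → ⌈·⌉ = 1429
j=10: r + 9k = 1600.585 → ⌈·⌉ = 1601
j=11: r + 10k = 1772.251666… → ⌈·⌉ = 1773
j=12: r + 11k = 1943.918333… → ⌈·⌉ = 1944
j=13: r + 12k = 2115.585 → ⌈·⌉ = 2116
j=14: r + 13k = 2287.251666… → ⌈·⌉ = 2288
j=15: r + 14k = 2458.918333… → ⌈·⌉ = 2459

56, 228, 399, 571, 743, 914, 1086, 1258, 1429, 1601, 1773, 1944, 2116, 2288, 2459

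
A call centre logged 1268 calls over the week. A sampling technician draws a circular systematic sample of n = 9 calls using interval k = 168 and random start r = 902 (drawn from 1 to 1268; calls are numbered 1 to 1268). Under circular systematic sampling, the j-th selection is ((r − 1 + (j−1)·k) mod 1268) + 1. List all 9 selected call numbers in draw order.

902, 1070, 1238, 138, 306, 474, 642, 810, 978

Selection 1: 902
Selection 2: 902 + 168 = 1070
Selection 3: 1070 + 168 = 1238
Selection 4: 1238 + 168 = 1406 → 1406 − 1268 = 138
Selection 5: 138 + 168 = 306
Selection 6: 306 + 168 = 474
Selection 7: 474 + 168 = 642
Selection 8: 642 + 168 = 810
Selection 9: 810 + 168 = 978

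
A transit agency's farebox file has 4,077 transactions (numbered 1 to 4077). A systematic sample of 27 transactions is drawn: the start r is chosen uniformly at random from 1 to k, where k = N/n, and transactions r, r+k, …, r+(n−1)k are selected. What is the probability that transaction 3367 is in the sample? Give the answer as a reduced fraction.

1/151

k = 4077/27 = 151.
Transaction 3367 is selected iff r ≡ 3367 (mod 151); exactly one such r in {1,…,151}.
Inclusion probability = 1/151.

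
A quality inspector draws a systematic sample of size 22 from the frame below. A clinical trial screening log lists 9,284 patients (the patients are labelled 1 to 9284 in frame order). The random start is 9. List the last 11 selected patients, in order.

k = N/n = 9284/22 = 422
12th selection = 9 + 11×422 = 4651
13th: 4651 + 422 = 5073
14th: 5073 + 422 = 5495
15th: 5495 + 422 = 5917
16th: 5917 + 422 = 6339
17th: 6339 + 422 = 6761
18th: 6761 + 422 = 7183
19th: 7183 + 422 = 7605
20th: 7605 + 422 = 8027
21st: 8027 + 422 = 8449
22nd: 8449 + 422 = 8871

4651, 5073, 5495, 5917, 6339, 6761, 7183, 7605, 8027, 8449, 8871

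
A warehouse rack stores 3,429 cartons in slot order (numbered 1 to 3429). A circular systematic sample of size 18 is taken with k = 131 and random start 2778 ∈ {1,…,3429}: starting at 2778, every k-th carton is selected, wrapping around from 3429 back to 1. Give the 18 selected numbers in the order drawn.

Selection 1: 2778
Selection 2: 2778 + 131 = 2909
Selection 3: 2909 + 131 = 3040
Selection 4: 3040 + 131 = 3171
Selection 5: 3171 + 131 = 3302
Selection 6: 3302 + 131 = 3433 → 3433 − 3429 = 4
Selection 7: 4 + 131 = 135
Selection 8: 135 + 131 = 266
Selection 9: 266 + 131 = 397
Selection 10: 397 + 131 = 528
Selection 11: 528 + 131 = 659
Selection 12: 659 + 131 = 790
Selection 13: 790 + 131 = 921
Selection 14: 921 + 131 = 1052
Selection 15: 1052 + 131 = 1183
Selection 16: 1183 + 131 = 1314
Selection 17: 1314 + 131 = 1445
Selection 18: 1445 + 131 = 1576

2778, 2909, 3040, 3171, 3302, 4, 135, 266, 397, 528, 659, 790, 921, 1052, 1183, 1314, 1445, 1576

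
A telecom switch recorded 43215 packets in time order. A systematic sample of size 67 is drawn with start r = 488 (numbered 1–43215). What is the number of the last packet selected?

k = 43215/67 = 645
67th selection = r + (67−1)·k = 488 + 66×645 = 488 + 42570 = 43058

43058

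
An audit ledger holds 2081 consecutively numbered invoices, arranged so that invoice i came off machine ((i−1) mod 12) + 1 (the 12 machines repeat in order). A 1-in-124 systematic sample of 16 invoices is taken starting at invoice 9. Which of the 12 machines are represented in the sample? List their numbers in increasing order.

1, 5, 9

Consecutive selections differ by k = 124, so their machine numbers differ by 124 mod 12 = 4.
gcd(124, 12) = 4, so the sample visits 12/4 = 3 distinct residues mod 12.
Start 9 is machine 9; the machines hit are 1, 5, 9.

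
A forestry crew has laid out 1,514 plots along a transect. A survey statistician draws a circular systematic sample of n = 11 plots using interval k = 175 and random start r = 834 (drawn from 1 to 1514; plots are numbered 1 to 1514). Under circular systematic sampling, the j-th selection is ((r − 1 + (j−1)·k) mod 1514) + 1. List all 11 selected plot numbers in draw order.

834, 1009, 1184, 1359, 20, 195, 370, 545, 720, 895, 1070

Selection 1: 834
Selection 2: 834 + 175 = 1009
Selection 3: 1009 + 175 = 1184
Selection 4: 1184 + 175 = 1359
Selection 5: 1359 + 175 = 1534 → 1534 − 1514 = 20
Selection 6: 20 + 175 = 195
Selection 7: 195 + 175 = 370
Selection 8: 370 + 175 = 545
Selection 9: 545 + 175 = 720
Selection 10: 720 + 175 = 895
Selection 11: 895 + 175 = 1070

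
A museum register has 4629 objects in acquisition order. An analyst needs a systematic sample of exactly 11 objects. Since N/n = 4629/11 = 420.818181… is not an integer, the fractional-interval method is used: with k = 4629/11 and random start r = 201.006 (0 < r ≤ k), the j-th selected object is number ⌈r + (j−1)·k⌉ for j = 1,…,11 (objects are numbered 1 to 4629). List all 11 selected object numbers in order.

202, 622, 1043, 1464, 1885, 2306, 2726, 3147, 3568, 3989, 4410

j=1: r + 0k = 201.006 → ⌈·⌉ = 202
j=2: r + 1k = 621.824181… → ⌈·⌉ = 622
j=3: r + 2k = 1042.642363… → ⌈·⌉ = 1043
j=4: r + 3k = 1463.460545… → ⌈·⌉ = 1464
j=5: r + 4k = 1884.278727… → ⌈·⌉ = 1885
j=6: r + 5k = 2305.096909… → ⌈·⌉ = 2306
j=7: r + 6k = 2725.915090… → ⌈·⌉ = 2726
j=8: r + 7k = 3146.733272… → ⌈·⌉ = 3147
j=9: r + 8k = 3567.551454… → ⌈·⌉ = 3568
j=10: r + 9k = 3988.369636… → ⌈·⌉ = 3989
j=11: r + 10k = 4409.187818… → ⌈·⌉ = 4410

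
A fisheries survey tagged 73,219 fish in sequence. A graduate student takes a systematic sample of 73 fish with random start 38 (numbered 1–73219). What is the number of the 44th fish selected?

k = 73219/73 = 1003
44th selection = r + (44−1)·k = 38 + 43×1003 = 38 + 43129 = 43167

43167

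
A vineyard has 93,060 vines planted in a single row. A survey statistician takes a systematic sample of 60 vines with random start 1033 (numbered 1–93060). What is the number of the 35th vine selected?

53767

k = 93060/60 = 1551
35th selection = r + (35−1)·k = 1033 + 34×1551 = 1033 + 52734 = 53767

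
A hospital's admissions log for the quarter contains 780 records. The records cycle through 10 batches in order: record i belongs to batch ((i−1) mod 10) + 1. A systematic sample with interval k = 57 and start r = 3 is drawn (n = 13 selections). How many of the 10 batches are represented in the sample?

Consecutive selections differ by k = 57, so their batch numbers differ by 57 mod 10 = 7.
gcd(57, 10) = 1, so the sample visits 10/1 = 10 distinct residues mod 10.
Start 3 is batch 3; the batches hit are 1, 2, 3, 4, 5, 6, 7, 8, 9, 10.

10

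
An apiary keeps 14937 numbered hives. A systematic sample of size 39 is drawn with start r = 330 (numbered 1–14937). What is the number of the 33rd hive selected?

12586

k = 14937/39 = 383
33rd selection = r + (33−1)·k = 330 + 32×383 = 330 + 12256 = 12586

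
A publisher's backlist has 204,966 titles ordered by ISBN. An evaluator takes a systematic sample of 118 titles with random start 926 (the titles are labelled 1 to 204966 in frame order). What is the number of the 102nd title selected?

k = 204966/118 = 1737
102nd selection = r + (102−1)·k = 926 + 101×1737 = 926 + 175437 = 176363

176363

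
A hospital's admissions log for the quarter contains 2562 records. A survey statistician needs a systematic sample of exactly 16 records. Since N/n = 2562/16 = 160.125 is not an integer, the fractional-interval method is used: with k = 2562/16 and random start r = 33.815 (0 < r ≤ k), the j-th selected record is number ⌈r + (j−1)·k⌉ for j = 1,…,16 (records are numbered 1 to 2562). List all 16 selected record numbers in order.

j=1: r + 0k = 33.815 → ⌈·⌉ = 34
j=2: r + 1k = 193.94 → ⌈·⌉ = 194
j=3: r + 2k = 354.065 → ⌈·⌉ = 355
j=4: r + 3k = 514.19 → ⌈·⌉ = 515
j=5: r + 4k = 674.315 → ⌈·⌉ = 675
j=6: r + 5k = 834.44 → ⌈·⌉ = 835
j=7: r + 6k = 994.565 → ⌈·⌉ = 995
j=8: r + 7k = 1154.69 → ⌈·⌉ = 1155
j=9: r + 8k = 1314.815 → ⌈·⌉ = 1315
j=10: r + 9k = 1474.94 → ⌈·⌉ = 1475
j=11: r + 10k = 1635.065 → ⌈·⌉ = 1636
j=12: r + 11k = 1795.19 → ⌈·⌉ = 1796
j=13: r + 12k = 1955.315 → ⌈·⌉ = 1956
j=14: r + 13k = 2115.44 → ⌈·⌉ = 2116
j=15: r + 14k = 2275.565 → ⌈·⌉ = 2276
j=16: r + 15k = 2435.69 → ⌈·⌉ = 2436

34, 194, 355, 515, 675, 835, 995, 1155, 1315, 1475, 1636, 1796, 1956, 2116, 2276, 2436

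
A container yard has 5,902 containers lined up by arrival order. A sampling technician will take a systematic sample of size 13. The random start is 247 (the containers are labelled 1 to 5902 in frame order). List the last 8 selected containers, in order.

2517, 2971, 3425, 3879, 4333, 4787, 5241, 5695

k = N/n = 5902/13 = 454
6th selection = 247 + 5×454 = 2517
7th: 2517 + 454 = 2971
8th: 2971 + 454 = 3425
9th: 3425 + 454 = 3879
10th: 3879 + 454 = 4333
11th: 4333 + 454 = 4787
12th: 4787 + 454 = 5241
13th: 5241 + 454 = 5695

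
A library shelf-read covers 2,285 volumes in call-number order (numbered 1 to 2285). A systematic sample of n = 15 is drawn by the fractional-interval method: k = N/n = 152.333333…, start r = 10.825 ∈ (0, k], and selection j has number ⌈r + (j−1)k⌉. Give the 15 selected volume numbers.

11, 164, 316, 468, 621, 773, 925, 1078, 1230, 1382, 1535, 1687, 1839, 1992, 2144

j=1: r + 0k = 10.825 → ⌈·⌉ = 11
j=2: r + 1k = 163.158333… → ⌈·⌉ = 164
j=3: r + 2k = 315.491666… → ⌈·⌉ = 316
j=4: r + 3k = 467.825 → ⌈·⌉ = 468
j=5: r + 4k = 620.158333… → ⌈·⌉ = 621
j=6: r + 5k = 772.491666… → ⌈·⌉ = 773
j=7: r + 6k = 924.825 → ⌈·⌉ = 925
j=8: r + 7k = 1077.158333… → ⌈·⌉ = 1078
j=9: r + 8k = 1229.491666… → ⌈·⌉ = 1230
j=10: r + 9k = 1381.825 → ⌈·⌉ = 1382
j=11: r + 10k = 1534.158333… → ⌈·⌉ = 1535
j=12: r + 11k = 1686.491666… → ⌈·⌉ = 1687
j=13: r + 12k = 1838.825 → ⌈·⌉ = 1839
j=14: r + 13k = 1991.158333… → ⌈·⌉ = 1992
j=15: r + 14k = 2143.491666… → ⌈·⌉ = 2144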